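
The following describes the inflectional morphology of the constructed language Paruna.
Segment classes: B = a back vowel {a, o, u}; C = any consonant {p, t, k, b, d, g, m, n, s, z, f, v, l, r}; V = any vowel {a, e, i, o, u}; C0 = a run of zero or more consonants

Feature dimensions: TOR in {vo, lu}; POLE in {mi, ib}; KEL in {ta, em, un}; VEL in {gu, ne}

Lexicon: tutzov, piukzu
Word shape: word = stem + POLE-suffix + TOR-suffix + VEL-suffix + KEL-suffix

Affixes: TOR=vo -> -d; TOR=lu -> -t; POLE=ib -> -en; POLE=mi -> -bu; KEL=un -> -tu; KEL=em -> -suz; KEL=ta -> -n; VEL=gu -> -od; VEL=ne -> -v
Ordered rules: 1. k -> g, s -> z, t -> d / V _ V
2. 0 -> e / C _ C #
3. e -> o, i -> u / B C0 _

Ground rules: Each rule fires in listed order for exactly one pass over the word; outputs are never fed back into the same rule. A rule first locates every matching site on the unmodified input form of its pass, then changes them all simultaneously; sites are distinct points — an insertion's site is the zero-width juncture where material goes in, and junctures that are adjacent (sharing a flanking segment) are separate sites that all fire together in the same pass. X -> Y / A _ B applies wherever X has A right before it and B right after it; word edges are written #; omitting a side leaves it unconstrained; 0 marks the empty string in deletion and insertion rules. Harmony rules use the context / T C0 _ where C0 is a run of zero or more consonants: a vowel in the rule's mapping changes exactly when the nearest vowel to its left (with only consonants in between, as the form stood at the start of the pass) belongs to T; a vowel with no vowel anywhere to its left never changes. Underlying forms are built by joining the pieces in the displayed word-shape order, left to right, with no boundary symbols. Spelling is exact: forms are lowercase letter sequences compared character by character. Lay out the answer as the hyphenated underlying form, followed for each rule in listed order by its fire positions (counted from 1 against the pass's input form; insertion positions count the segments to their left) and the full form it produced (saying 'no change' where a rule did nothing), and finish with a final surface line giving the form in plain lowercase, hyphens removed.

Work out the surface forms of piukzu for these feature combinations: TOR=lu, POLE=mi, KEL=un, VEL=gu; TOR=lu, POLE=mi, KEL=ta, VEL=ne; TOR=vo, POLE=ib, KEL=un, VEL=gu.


cell TOR=lu, POLE=mi, KEL=un, VEL=gu:
underlying: piukzu-bu-t-od-tu
1. k -> g, s -> z, t -> d / V _ V: fires at position(s) 9: piukzubudodtu
2. 0 -> e / C _ C #: no change
3. e -> o, i -> u / B C0 _: no change
surface: piukzubudodtu

cell TOR=lu, POLE=mi, KEL=ta, VEL=ne:
underlying: piukzu-bu-t-v-n
1. k -> g, s -> z, t -> d / V _ V: no change
2. 0 -> e / C _ C #: inserts after position(s) 10: piukzubutven
3. e -> o, i -> u / B C0 _: fires at position(s) 11: piukzubutvon
surface: piukzubutvon

cell TOR=vo, POLE=ib, KEL=un, VEL=gu:
underlying: piukzu-en-d-od-tu
1. k -> g, s -> z, t -> d / V _ V: no change
2. 0 -> e / C _ C #: no change
3. e -> o, i -> u / B C0 _: fires at position(s) 7: piukzuondodtu
surface: piukzuondodtu


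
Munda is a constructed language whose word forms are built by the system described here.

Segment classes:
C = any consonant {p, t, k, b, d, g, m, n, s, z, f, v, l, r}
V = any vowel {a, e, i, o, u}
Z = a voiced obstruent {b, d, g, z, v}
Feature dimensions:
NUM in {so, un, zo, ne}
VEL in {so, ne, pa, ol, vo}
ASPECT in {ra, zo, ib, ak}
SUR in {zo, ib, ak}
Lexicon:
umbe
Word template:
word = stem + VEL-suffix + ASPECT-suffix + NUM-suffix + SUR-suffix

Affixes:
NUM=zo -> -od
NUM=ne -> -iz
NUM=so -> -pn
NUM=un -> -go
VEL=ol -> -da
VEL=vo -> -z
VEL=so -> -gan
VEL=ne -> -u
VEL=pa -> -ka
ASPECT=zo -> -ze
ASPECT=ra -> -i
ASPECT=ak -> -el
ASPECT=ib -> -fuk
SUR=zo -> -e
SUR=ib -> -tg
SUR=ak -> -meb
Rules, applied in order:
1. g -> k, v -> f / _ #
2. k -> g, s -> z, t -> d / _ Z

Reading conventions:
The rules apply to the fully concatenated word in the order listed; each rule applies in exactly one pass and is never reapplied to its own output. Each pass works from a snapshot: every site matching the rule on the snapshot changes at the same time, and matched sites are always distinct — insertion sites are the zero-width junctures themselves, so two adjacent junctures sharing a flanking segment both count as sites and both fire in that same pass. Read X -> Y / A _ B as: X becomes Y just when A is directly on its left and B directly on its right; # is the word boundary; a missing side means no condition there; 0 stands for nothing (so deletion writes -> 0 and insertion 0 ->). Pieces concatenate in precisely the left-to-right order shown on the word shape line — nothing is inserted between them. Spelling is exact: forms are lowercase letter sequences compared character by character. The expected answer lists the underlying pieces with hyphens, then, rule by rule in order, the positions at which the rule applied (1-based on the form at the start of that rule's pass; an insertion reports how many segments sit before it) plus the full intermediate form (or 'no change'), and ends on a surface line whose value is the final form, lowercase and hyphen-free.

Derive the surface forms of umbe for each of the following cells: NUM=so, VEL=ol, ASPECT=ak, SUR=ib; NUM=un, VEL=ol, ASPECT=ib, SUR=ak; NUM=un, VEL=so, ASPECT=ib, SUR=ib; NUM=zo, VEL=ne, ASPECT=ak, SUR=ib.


cell NUM=so, VEL=ol, ASPECT=ak, SUR=ib:
underlying: umbe-da-el-pn-tg
1. g -> k, v -> f / _ #: fires at position(s) 12: umbedaelpntk
2. k -> g, s -> z, t -> d / _ Z: no change
surface: umbedaelpntk

cell NUM=un, VEL=ol, ASPECT=ib, SUR=ak:
underlying: umbe-da-fuk-go-meb
1. g -> k, v -> f / _ #: no change
2. k -> g, s -> z, t -> d / _ Z: fires at position(s) 9: umbedafuggomeb
surface: umbedafuggomeb

cell NUM=un, VEL=so, ASPECT=ib, SUR=ib:
underlying: umbe-gan-fuk-go-tg
1. g -> k, v -> f / _ #: fires at position(s) 14: umbeganfukgotk
2. k -> g, s -> z, t -> d / _ Z: fires at position(s) 10: umbeganfuggotk
surface: umbeganfuggotk

cell NUM=zo, VEL=ne, ASPECT=ak, SUR=ib:
underlying: umbe-u-el-od-tg
1. g -> k, v -> f / _ #: fires at position(s) 11: umbeuelodtk
2. k -> g, s -> z, t -> d / _ Z: no change
surface: umbeuelodtk


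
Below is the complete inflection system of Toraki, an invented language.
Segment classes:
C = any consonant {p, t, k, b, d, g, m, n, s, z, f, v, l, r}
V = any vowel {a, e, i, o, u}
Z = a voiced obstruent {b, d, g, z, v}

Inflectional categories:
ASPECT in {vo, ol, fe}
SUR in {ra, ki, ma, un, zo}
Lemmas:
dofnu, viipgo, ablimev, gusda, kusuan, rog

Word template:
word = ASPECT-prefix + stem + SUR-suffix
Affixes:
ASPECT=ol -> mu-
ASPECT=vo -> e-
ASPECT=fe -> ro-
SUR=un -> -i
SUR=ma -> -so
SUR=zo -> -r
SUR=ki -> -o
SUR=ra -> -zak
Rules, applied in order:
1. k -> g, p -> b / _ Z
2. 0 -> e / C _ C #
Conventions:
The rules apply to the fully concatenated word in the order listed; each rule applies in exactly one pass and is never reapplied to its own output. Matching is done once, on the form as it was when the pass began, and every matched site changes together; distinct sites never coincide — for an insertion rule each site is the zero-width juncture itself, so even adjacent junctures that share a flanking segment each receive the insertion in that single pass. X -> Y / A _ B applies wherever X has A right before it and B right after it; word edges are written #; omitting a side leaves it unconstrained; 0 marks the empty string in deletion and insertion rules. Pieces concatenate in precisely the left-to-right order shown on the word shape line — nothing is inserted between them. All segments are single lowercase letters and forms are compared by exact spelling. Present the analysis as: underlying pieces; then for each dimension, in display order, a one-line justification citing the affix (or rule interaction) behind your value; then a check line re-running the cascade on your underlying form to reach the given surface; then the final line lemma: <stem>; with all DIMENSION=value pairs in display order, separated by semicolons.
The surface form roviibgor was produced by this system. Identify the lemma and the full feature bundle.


underlying: ro-viipgo-r
ASPECT=fe - signalled by the affix ro-
SUR=zo - signalled by the affix -r
check: roviipgor -> roviibgor -> roviibgor
lemma: viipgo; ASPECT=fe; SUR=zo


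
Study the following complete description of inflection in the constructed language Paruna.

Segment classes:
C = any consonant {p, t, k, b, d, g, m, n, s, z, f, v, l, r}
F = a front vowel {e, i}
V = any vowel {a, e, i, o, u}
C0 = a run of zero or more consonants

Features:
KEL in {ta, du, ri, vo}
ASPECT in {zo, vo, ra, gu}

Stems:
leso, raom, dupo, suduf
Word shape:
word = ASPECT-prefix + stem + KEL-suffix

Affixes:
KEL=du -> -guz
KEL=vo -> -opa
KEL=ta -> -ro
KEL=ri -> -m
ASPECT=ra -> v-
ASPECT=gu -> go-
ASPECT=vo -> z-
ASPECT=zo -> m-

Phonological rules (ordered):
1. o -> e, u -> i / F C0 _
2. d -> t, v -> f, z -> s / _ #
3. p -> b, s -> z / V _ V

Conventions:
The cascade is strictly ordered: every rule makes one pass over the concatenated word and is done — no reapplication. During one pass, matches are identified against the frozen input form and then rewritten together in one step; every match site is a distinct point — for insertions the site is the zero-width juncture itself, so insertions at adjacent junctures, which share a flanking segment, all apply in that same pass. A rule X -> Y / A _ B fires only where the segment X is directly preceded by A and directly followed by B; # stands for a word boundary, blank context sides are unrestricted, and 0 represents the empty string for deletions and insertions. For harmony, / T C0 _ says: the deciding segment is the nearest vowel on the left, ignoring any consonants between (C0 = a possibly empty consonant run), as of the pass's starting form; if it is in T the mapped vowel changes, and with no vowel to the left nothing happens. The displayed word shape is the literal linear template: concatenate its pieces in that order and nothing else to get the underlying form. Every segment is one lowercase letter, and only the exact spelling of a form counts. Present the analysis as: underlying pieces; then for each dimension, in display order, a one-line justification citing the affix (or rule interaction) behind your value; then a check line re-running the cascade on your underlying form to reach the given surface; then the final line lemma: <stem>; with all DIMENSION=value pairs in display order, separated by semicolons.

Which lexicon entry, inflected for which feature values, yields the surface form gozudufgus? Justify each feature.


underlying: go-suduf-guz
KEL=du - signalled by the affix -guz
ASPECT=gu - signalled by the affix go-
check: gosudufguz -> gosudufguz -> gosudufgus -> gozudufgus
lemma: suduf; KEL=du; ASPECT=gu


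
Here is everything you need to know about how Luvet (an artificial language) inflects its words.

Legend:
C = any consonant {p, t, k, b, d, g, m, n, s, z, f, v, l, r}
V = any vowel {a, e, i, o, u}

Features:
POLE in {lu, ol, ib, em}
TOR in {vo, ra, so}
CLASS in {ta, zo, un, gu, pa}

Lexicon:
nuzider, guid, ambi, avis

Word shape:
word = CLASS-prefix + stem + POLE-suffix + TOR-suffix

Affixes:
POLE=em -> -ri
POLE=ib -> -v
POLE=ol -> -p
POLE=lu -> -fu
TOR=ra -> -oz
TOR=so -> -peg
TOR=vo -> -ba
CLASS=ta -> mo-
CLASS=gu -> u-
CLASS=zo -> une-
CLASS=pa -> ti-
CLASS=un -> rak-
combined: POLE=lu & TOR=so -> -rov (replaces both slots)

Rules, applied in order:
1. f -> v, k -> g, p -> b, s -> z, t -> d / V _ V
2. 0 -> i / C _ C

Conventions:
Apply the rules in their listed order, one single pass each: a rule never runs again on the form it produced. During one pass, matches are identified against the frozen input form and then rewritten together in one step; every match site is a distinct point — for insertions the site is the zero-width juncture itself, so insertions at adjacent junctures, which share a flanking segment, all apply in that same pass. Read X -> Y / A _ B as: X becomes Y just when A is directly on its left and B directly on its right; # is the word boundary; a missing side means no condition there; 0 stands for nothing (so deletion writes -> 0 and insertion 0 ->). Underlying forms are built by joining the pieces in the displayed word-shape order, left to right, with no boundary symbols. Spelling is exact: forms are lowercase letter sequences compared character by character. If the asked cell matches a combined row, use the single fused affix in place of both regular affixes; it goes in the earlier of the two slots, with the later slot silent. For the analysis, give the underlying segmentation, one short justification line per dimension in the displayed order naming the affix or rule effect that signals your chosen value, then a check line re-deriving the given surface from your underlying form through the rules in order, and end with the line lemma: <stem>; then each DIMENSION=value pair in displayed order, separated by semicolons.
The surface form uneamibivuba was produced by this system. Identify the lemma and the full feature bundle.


underlying: une-ambi-fu-ba
POLE=lu - signalled by the affix -fu
TOR=vo - signalled by the affix -ba
CLASS=zo - signalled by the affix une-
check: uneambifuba -> uneambivuba -> uneamibivuba
lemma: ambi; POLE=lu; TOR=vo; CLASS=zo


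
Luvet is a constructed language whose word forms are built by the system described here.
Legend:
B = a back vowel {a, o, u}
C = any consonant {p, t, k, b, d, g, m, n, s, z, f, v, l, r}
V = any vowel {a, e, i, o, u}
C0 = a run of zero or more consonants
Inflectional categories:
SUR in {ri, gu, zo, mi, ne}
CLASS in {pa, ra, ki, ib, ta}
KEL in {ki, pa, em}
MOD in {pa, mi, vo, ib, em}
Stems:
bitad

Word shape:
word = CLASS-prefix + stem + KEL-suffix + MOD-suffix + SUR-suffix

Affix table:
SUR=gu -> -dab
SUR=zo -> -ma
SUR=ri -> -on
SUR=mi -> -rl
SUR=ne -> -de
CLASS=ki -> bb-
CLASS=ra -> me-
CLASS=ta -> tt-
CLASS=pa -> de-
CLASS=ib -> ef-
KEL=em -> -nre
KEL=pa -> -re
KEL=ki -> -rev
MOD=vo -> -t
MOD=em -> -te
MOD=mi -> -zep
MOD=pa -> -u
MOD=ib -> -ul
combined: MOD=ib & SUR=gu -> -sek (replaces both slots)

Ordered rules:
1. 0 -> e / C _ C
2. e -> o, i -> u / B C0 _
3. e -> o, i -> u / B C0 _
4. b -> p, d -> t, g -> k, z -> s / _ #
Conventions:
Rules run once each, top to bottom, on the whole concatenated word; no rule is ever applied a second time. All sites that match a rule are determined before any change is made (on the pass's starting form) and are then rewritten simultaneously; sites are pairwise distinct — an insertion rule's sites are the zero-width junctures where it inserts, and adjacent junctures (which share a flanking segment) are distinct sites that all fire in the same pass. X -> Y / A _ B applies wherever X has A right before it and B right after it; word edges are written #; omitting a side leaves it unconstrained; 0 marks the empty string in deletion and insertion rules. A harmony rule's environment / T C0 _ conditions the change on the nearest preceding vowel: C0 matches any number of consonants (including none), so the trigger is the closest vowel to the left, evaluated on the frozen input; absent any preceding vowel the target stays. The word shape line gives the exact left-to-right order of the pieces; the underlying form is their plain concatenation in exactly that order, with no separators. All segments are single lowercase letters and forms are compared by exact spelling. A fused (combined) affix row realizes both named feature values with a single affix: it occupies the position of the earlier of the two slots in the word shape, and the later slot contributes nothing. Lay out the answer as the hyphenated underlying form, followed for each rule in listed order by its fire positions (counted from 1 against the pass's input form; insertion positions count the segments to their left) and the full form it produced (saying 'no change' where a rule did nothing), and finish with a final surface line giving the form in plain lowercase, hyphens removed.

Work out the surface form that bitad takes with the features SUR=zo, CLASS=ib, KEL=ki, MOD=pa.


underlying: ef-bitad-rev-u-ma
1. 0 -> e / C _ C: inserts after position(s) 2, 7: efebitaderevuma
2. e -> o, i -> u / B C0 _: fires at position(s) 9: efebitadorevuma
3. e -> o, i -> u / B C0 _: fires at position(s) 11: efebitadorovuma
4. b -> p, d -> t, g -> k, z -> s / _ #: no change
surface: efebitadorovuma


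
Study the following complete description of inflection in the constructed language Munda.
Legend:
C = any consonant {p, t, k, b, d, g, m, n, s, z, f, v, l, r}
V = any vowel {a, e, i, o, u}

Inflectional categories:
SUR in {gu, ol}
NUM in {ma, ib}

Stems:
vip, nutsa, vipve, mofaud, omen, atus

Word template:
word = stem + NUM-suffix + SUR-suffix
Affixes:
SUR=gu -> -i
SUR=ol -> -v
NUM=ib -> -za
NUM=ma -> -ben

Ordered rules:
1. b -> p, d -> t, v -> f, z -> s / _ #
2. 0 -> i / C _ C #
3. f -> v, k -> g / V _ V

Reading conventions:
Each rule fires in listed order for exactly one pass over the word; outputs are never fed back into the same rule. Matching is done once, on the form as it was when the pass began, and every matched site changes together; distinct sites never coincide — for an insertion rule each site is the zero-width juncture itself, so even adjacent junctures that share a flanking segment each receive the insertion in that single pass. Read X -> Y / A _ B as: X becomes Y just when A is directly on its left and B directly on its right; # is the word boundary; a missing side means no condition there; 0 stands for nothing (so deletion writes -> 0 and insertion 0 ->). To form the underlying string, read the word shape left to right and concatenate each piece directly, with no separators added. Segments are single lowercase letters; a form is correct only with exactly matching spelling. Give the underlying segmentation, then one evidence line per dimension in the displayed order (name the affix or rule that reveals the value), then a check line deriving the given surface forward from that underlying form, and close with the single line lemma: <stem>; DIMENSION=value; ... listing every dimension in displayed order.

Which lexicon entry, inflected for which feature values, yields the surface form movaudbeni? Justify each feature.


underlying: mofaud-ben-i
SUR=gu - signalled by the affix -i
NUM=ma - signalled by the affix -ben
check: mofaudbeni -> mofaudbeni -> mofaudbeni -> movaudbeni
lemma: mofaud; SUR=gu; NUM=ma


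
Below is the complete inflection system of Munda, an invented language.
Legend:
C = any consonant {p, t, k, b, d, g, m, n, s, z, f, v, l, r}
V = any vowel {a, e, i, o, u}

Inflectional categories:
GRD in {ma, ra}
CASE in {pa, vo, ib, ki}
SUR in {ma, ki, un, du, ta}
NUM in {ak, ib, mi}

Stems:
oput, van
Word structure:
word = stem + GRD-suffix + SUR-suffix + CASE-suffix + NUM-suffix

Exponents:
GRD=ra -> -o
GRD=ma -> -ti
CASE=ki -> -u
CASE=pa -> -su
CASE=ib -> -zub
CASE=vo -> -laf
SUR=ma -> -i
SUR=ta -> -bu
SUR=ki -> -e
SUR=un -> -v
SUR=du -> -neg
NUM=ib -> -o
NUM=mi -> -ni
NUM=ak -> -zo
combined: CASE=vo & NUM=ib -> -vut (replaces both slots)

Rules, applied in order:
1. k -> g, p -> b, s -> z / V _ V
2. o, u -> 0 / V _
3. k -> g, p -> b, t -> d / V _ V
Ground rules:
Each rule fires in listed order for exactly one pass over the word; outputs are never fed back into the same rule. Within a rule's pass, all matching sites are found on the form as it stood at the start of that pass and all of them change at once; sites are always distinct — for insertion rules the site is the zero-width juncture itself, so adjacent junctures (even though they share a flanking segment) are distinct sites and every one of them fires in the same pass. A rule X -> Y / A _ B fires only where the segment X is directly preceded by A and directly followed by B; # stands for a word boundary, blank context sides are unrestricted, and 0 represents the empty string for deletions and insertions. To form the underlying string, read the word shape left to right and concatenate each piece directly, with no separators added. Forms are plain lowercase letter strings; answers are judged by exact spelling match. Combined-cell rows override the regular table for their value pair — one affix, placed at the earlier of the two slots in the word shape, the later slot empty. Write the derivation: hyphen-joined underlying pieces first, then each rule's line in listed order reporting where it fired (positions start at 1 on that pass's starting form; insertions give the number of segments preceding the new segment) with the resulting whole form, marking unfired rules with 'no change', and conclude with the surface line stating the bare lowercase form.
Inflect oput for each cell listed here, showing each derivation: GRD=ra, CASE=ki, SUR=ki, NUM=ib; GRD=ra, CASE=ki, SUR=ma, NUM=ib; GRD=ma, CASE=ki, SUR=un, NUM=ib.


cell GRD=ra, CASE=ki, SUR=ki, NUM=ib:
underlying: oput-o-e-u-o
1. k -> g, p -> b, s -> z / V _ V: fires at position(s) 2: obutoeuo
2. o, u -> 0 / V _: fires at position(s) 7, 8: obutoe
3. k -> g, p -> b, t -> d / V _ V: fires at position(s) 4: obudoe
surface: obudoe

cell GRD=ra, CASE=ki, SUR=ma, NUM=ib:
underlying: oput-o-i-u-o
1. k -> g, p -> b, s -> z / V _ V: fires at position(s) 2: obutoiuo
2. o, u -> 0 / V _: fires at position(s) 7, 8: obutoi
3. k -> g, p -> b, t -> d / V _ V: fires at position(s) 4: obudoi
surface: obudoi

cell GRD=ma, CASE=ki, SUR=un, NUM=ib:
underlying: oput-ti-v-u-o
1. k -> g, p -> b, s -> z / V _ V: fires at position(s) 2: obuttivuo
2. o, u -> 0 / V _: fires at position(s) 9: obuttivu
3. k -> g, p -> b, t -> d / V _ V: no change
surface: obuttivu


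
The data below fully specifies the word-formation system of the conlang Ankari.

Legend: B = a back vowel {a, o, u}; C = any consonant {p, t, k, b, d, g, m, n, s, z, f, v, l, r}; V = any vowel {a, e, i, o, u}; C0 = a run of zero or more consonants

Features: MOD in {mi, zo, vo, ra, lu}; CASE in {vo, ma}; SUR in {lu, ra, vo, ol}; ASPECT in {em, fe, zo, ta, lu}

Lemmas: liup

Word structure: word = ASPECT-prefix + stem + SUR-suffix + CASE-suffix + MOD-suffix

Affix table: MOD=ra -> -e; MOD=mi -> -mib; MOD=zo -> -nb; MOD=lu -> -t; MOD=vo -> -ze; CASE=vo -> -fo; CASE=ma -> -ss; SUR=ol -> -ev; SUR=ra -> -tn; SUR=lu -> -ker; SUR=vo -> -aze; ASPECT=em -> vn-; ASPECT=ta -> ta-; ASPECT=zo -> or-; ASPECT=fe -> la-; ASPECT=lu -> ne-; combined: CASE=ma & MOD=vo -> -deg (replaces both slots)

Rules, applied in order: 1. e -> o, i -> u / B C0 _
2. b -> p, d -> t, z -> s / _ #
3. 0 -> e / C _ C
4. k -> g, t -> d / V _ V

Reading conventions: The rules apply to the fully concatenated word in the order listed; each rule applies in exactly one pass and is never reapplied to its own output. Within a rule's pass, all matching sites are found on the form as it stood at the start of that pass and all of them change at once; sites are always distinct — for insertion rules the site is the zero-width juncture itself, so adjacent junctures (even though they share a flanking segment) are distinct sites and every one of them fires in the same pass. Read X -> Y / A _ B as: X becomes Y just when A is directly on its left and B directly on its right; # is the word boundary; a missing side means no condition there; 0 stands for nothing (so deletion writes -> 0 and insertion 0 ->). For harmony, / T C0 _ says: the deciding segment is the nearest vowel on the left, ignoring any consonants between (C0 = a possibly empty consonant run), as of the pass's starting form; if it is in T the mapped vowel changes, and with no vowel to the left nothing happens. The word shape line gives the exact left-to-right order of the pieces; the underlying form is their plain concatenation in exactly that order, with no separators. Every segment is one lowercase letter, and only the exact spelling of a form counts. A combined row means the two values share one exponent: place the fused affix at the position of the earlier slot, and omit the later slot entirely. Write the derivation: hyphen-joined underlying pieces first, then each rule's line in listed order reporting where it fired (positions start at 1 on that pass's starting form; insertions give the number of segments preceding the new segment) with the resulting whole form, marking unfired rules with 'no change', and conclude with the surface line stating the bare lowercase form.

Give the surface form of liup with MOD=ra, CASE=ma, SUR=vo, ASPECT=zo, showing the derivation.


underlying: or-liup-aze-ss-e
1. e -> o, i -> u / B C0 _: fires at position(s) 4, 9: orluupazosse
2. b -> p, d -> t, z -> s / _ #: no change
3. 0 -> e / C _ C: inserts after position(s) 2, 10: oreluupazosese
4. k -> g, t -> d / V _ V: no change
surface: oreluupazosese


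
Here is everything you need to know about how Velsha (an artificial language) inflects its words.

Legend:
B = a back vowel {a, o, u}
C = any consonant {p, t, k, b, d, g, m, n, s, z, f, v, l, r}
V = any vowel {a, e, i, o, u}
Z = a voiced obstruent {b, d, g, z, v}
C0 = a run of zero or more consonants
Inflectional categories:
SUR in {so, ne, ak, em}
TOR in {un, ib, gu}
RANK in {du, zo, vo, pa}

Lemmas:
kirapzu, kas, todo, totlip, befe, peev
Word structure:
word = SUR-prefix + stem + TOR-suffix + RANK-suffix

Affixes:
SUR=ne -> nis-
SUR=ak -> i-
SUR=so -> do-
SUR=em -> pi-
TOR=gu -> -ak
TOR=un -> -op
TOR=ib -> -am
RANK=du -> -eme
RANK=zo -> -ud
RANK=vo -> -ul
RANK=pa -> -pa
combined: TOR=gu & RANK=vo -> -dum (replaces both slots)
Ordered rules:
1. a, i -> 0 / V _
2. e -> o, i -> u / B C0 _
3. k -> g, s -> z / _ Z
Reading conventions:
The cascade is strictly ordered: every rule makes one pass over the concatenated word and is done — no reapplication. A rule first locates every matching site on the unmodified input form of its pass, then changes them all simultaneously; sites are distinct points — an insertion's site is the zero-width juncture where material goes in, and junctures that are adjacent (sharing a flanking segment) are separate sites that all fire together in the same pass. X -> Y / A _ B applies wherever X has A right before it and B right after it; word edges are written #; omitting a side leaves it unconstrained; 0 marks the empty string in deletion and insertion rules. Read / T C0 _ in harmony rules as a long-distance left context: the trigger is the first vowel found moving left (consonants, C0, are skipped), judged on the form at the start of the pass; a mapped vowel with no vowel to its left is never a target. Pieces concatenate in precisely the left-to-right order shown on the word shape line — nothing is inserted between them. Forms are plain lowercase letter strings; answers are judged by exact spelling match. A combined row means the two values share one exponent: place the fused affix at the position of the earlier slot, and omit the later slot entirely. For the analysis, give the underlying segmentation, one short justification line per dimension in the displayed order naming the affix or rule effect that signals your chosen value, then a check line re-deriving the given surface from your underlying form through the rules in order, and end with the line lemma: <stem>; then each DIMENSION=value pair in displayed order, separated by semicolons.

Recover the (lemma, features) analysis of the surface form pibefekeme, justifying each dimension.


underlying: pi-befe-ak-eme
SUR=em - signalled by the affix pi-
TOR=gu - signalled by the affix -ak
RANK=du - signalled by the affix -eme
check: pibefeakeme -> pibefekeme -> pibefekeme -> pibefekeme
lemma: befe; SUR=em; TOR=gu; RANK=du


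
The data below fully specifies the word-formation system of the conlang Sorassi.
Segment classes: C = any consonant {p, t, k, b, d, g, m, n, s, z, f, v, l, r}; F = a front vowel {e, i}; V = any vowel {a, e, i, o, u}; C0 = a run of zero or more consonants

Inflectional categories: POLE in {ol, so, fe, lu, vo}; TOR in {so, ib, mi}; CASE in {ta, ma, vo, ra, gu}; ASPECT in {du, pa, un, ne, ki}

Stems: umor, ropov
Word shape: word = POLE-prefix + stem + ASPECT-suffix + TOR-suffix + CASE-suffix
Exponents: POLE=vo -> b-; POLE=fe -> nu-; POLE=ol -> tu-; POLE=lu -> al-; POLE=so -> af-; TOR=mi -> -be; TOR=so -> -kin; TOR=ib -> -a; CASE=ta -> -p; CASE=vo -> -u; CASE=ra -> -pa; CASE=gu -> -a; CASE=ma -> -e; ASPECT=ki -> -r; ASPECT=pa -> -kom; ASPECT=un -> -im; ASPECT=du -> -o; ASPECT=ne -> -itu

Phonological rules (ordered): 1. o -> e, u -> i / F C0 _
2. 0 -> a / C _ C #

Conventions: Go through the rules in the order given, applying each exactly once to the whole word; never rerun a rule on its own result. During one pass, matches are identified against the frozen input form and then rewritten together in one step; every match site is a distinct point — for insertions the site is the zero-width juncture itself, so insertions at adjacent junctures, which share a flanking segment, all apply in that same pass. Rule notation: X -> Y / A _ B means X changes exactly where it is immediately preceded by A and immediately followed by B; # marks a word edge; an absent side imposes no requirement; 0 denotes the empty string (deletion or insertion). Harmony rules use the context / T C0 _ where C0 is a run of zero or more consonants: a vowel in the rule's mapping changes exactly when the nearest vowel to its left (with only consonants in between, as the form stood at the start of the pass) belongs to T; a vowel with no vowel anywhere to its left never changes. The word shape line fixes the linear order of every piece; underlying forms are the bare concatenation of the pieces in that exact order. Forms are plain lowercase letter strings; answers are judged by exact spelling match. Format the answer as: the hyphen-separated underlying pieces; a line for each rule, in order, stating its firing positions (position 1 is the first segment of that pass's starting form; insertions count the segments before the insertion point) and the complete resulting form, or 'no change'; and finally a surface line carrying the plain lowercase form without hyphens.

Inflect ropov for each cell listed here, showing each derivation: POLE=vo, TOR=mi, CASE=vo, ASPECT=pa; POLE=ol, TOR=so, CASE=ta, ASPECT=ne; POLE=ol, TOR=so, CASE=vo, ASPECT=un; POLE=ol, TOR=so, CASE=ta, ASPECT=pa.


cell POLE=vo, TOR=mi, CASE=vo, ASPECT=pa:
underlying: b-ropov-kom-be-u
1. o -> e, u -> i / F C0 _: fires at position(s) 12: bropovkombei
2. 0 -> a / C _ C #: no change
surface: bropovkombei

cell POLE=ol, TOR=so, CASE=ta, ASPECT=ne:
underlying: tu-ropov-itu-kin-p
1. o -> e, u -> i / F C0 _: fires at position(s) 10: turopovitikinp
2. 0 -> a / C _ C #: inserts after position(s) 13: turopovitikinap
surface: turopovitikinap

cell POLE=ol, TOR=so, CASE=vo, ASPECT=un:
underlying: tu-ropov-im-kin-u
1. o -> e, u -> i / F C0 _: fires at position(s) 13: turopovimkini
2. 0 -> a / C _ C #: no change
surface: turopovimkini

cell POLE=ol, TOR=so, CASE=ta, ASPECT=pa:
underlying: tu-ropov-kom-kin-p
1. o -> e, u -> i / F C0 _: no change
2. 0 -> a / C _ C #: inserts after position(s) 13: turopovkomkinap
surface: turopovkomkinap


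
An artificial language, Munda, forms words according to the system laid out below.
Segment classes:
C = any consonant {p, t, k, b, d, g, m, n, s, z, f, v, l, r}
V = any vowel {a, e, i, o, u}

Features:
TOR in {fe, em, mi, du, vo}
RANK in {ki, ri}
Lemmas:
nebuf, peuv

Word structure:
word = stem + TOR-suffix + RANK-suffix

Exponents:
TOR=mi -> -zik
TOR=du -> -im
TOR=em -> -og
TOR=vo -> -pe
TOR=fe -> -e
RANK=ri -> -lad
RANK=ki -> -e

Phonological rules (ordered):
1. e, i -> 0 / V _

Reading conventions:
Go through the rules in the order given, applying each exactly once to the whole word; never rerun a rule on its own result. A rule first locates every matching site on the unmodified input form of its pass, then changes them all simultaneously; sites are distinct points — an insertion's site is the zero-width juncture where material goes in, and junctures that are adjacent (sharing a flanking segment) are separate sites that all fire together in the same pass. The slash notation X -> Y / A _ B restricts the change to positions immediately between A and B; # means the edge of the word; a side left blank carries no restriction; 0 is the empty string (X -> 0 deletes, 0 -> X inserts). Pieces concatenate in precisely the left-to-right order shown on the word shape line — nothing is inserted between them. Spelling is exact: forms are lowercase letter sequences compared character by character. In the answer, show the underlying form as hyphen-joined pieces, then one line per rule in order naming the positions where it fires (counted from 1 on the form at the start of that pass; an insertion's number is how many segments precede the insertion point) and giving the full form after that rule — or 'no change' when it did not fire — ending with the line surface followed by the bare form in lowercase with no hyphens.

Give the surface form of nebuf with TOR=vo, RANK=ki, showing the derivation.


underlying: nebuf-pe-e
1. e, i -> 0 / V _: fires at position(s) 8: nebufpe
surface: nebufpe


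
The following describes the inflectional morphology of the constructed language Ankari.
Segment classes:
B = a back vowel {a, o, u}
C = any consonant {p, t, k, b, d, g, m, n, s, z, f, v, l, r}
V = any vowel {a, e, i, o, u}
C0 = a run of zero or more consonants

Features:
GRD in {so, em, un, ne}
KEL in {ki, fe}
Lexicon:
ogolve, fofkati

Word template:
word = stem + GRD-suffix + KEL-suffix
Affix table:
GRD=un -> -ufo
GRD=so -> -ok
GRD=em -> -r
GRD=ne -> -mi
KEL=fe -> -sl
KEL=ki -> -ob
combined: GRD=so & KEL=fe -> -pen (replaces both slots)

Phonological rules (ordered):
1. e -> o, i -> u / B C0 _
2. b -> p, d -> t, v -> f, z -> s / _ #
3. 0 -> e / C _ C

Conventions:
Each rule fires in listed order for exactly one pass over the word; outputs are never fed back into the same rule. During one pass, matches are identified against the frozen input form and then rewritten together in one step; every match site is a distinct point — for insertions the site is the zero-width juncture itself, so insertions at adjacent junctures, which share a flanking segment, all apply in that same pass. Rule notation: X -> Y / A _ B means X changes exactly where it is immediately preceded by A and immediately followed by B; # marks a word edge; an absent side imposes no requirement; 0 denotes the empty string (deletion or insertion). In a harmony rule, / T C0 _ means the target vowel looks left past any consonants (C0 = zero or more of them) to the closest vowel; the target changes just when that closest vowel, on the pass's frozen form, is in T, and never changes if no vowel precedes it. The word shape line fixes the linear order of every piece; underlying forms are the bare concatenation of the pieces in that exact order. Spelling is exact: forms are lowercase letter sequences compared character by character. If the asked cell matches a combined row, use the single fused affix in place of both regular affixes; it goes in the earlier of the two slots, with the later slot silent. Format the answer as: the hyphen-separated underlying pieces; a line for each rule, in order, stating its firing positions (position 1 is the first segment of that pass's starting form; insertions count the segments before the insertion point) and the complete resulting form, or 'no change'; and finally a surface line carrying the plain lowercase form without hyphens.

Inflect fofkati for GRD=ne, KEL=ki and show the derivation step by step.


underlying: fofkati-mi-ob
1. e -> o, i -> u / B C0 _: fires at position(s) 7: fofkatumiob
2. b -> p, d -> t, v -> f, z -> s / _ #: fires at position(s) 11: fofkatumiop
3. 0 -> e / C _ C: inserts after position(s) 3: fofekatumiop
surface: fofekatumiop


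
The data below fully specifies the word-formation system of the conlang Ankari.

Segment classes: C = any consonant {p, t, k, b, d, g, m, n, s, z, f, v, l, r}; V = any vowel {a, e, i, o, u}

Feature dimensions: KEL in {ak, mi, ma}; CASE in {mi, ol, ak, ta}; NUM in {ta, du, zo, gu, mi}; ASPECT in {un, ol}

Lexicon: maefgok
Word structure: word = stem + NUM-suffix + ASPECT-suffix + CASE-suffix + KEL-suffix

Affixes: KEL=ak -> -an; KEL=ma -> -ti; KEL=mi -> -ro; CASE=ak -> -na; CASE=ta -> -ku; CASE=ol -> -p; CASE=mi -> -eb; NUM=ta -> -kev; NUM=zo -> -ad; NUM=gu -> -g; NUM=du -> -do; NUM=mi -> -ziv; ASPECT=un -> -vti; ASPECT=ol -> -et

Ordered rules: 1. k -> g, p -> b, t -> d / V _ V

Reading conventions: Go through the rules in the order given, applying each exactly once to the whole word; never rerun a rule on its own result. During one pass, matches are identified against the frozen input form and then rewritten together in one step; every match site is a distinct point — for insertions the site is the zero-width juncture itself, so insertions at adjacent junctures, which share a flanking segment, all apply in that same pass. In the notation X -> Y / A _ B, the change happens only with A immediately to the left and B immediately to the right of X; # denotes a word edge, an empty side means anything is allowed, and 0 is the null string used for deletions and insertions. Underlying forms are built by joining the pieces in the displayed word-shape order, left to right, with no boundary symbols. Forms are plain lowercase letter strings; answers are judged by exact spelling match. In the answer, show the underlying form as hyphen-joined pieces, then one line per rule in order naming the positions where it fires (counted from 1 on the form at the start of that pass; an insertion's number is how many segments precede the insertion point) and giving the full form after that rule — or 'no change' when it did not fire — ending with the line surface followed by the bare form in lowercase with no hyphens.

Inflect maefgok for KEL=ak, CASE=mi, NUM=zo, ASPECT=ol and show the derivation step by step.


underlying: maefgok-ad-et-eb-an
1. k -> g, p -> b, t -> d / V _ V: fires at position(s) 7, 11: maefgogadedeban
surface: maefgogadedeban


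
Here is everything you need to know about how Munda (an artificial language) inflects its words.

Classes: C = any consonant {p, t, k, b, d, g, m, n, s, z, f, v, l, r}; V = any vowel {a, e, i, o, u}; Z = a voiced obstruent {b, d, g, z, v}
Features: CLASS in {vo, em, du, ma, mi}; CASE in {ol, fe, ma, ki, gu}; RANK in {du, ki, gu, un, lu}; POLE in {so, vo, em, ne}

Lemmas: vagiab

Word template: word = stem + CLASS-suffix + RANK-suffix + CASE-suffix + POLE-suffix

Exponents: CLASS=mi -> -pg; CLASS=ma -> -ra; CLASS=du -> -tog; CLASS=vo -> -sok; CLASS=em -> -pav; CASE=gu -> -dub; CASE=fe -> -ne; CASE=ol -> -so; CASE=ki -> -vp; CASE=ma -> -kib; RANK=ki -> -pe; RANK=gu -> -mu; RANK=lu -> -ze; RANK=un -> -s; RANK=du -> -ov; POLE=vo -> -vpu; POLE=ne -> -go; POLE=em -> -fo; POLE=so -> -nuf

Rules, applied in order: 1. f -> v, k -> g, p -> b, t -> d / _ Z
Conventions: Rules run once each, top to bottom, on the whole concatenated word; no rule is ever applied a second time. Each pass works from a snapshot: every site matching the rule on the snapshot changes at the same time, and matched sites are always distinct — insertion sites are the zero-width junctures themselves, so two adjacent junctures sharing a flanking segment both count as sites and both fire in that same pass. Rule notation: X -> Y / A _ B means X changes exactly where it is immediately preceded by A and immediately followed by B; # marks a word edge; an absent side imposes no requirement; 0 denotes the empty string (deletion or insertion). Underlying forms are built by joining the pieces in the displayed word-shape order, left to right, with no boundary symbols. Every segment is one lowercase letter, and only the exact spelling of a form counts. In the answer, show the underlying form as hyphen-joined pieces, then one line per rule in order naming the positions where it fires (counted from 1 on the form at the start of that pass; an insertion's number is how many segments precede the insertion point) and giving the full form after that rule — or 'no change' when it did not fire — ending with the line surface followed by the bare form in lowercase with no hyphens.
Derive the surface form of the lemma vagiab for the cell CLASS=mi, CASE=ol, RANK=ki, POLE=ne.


underlying: vagiab-pg-pe-so-go
1. f -> v, k -> g, p -> b, t -> d / _ Z: fires at position(s) 7: vagiabbgpesogo
surface: vagiabbgpesogo


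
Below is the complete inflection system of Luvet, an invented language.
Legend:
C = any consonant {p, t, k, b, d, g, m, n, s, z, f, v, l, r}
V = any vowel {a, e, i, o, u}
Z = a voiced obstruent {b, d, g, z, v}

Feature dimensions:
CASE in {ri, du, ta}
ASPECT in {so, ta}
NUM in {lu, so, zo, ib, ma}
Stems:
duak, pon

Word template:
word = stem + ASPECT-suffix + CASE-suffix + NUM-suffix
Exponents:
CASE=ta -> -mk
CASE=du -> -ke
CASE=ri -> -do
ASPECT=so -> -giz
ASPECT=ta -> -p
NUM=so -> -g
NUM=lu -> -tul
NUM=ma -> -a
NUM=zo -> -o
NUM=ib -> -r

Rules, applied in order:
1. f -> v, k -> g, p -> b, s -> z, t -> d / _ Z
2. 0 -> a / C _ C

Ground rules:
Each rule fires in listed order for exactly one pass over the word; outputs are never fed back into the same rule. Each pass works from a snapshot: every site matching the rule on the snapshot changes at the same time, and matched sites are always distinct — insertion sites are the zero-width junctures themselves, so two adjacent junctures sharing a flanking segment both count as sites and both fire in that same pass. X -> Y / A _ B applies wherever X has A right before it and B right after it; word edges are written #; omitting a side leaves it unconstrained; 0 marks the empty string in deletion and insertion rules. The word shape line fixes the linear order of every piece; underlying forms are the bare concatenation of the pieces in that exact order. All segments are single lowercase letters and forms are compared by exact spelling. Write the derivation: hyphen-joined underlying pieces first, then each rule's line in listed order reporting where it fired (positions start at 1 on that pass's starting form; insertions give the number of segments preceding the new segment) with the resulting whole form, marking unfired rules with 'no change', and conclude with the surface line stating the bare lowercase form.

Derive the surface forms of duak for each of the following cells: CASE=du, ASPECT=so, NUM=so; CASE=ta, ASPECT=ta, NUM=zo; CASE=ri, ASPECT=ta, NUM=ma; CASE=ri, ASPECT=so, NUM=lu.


cell CASE=du, ASPECT=so, NUM=so:
underlying: duak-giz-ke-g
1. f -> v, k -> g, p -> b, s -> z, t -> d / _ Z: fires at position(s) 4: duaggizkeg
2. 0 -> a / C _ C: inserts after position(s) 4, 7: duagagizakeg
surface: duagagizakeg

cell CASE=ta, ASPECT=ta, NUM=zo:
underlying: duak-p-mk-o
1. f -> v, k -> g, p -> b, s -> z, t -> d / _ Z: no change
2. 0 -> a / C _ C: inserts after position(s) 4, 5, 6: duakapamako
surface: duakapamako

cell CASE=ri, ASPECT=ta, NUM=ma:
underlying: duak-p-do-a
1. f -> v, k -> g, p -> b, s -> z, t -> d / _ Z: fires at position(s) 5: duakbdoa
2. 0 -> a / C _ C: inserts after position(s) 4, 5: duakabadoa
surface: duakabadoa

cell CASE=ri, ASPECT=so, NUM=lu:
underlying: duak-giz-do-tul
1. f -> v, k -> g, p -> b, s -> z, t -> d / _ Z: fires at position(s) 4: duaggizdotul
2. 0 -> a / C _ C: inserts after position(s) 4, 7: duagagizadotul
surface: duagagizadotul
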